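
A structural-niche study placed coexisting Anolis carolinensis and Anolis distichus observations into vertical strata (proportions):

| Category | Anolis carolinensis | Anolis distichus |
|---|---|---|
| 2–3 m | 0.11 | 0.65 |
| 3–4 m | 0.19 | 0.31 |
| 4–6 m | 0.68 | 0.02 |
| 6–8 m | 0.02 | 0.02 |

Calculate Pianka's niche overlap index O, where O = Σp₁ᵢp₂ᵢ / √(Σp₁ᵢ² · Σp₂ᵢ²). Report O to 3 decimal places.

0.280

Σ p₁ᵢp₂ᵢ = 0.0715 + 0.0589 + 0.0136 + 0.0004 = 0.1444
Σp_1ᵢ² = 0.11² + 0.19² + 0.68² + 0.02² = 0.0121 + 0.0361 + 0.4624 + 0.0004 = 0.5110
Σp_2ᵢ² = 0.65² + 0.31² + 0.02² + 0.02² = 0.4225 + 0.0961 + 0.0004 + 0.0004 = 0.5194
O = 0.1444 / √(0.5110 × 0.5194) = 0.1444 / 0.515183 = 0.28029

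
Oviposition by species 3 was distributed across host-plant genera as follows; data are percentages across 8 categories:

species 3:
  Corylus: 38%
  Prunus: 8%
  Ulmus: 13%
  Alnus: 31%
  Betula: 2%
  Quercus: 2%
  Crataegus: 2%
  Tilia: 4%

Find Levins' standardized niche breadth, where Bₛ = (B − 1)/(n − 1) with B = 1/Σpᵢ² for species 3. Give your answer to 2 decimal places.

0.39

Convert percentages to proportions (divide by 100).
Σpᵢ² = 0.38² + 0.08² + 0.13² + 0.31² + 0.02² + 0.02² + 0.02² + 0.04² = 0.1444 + 0.0064 + 0.0169 + 0.0961 + 0.0004 + 0.0004 + 0.0004 + 0.0016 = 0.2666
B = 1 / 0.2666 = 3.7509
Bₛ = (B − 1)/(n − 1) = (3.7509 − 1)/(8 − 1) = 2.7509/7 = 0.3930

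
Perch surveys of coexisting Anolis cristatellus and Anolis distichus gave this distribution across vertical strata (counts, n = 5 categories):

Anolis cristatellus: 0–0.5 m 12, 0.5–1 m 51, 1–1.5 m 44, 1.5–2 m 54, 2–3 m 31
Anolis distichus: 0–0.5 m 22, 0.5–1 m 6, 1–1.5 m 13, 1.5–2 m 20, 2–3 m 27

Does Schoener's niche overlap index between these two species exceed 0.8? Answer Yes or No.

No

Proportions for Anolis cristatellus (n=192): 12/192=0.0625, 51/192=0.2656, 44/192=0.2292, 54/192=0.2813, 31/192=0.1615
Proportions for Anolis distichus (n=88): 22/88=0.2500, 6/88=0.0682, 13/88=0.1477, 20/88=0.2273, 27/88=0.3068
Σ|p₁ᵢ − p₂ᵢ| = 0.1875 + 0.1974 + 0.0815 + 0.0540 + 0.1453 = 0.6657
D = 1 − ½ × 0.6657 = 1 − 0.33285 = 0.66715
D = 0.66715 < 0.8 → No.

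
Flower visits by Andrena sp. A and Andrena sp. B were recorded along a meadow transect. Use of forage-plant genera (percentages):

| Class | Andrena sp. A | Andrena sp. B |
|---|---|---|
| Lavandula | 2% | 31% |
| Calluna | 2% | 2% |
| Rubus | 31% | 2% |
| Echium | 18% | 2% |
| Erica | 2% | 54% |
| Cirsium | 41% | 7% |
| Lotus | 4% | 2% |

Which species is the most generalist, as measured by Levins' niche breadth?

Andrena sp. A

Convert percentages to proportions (divide by 100).
Σp_Aᵢ² = 0.02² + 0.02² + 0.31² + 0.18² + 0.02² + 0.41² + 0.04² = 0.0004 + 0.0004 + 0.0961 + 0.0324 + 0.0004 + 0.1681 + 0.0016 = 0.2994
B_A = 1 / 0.2994 = 3.3400
Σp_Bᵢ² = 0.31² + 0.02² + 0.02² + 0.02² + 0.54² + 0.07² + 0.02² = 0.0961 + 0.0004 + 0.0004 + 0.0004 + 0.2916 + 0.0049 + 0.0004 = 0.3942
B_B = 1 / 0.3942 = 2.5368
Highest B → broadest niche (most generalist): Andrena sp. A (B = 3.34).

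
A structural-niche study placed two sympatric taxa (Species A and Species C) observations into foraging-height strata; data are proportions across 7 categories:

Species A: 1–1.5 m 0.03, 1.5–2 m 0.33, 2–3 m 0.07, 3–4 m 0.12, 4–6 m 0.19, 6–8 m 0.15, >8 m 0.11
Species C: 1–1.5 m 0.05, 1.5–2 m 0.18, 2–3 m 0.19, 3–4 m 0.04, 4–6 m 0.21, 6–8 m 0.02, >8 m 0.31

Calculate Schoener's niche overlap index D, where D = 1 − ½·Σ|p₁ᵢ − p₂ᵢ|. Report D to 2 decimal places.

Σ|p₁ᵢ − p₂ᵢ| = 0.02 + 0.15 + 0.12 + 0.08 + 0.02 + 0.13 + 0.20 = 0.72
D = 1 − ½ × 0.72 = 1 − 0.360 = 0.6400

0.64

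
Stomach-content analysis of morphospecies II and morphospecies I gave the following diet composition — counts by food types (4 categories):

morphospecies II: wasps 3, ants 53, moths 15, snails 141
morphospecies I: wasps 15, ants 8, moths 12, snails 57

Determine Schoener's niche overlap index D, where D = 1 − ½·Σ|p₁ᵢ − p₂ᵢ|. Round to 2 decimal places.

0.79

Proportions for morphospecies II (n=212): 3/212=0.0142, 53/212=0.2500, 15/212=0.0708, 141/212=0.6651
Proportions for morphospecies I (n=92): 15/92=0.1630, 8/92=0.0870, 12/92=0.1304, 57/92=0.6196
Σ|p₁ᵢ − p₂ᵢ| = 0.1488 + 0.1630 + 0.0596 + 0.0455 = 0.4169
D = 1 − ½ × 0.4169 = 1 − 0.20845 = 0.79155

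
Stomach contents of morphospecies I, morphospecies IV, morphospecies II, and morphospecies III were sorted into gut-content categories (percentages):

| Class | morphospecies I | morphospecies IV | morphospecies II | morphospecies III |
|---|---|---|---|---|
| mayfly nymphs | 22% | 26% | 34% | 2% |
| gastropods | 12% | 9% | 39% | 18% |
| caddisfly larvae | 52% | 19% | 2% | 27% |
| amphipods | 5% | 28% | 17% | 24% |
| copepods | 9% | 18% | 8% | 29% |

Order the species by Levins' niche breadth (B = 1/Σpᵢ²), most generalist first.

Convert percentages to proportions (divide by 100).
Σp_Iᵢ² = 0.22² + 0.12² + 0.52² + 0.05² + 0.09² = 0.0484 + 0.0144 + 0.2704 + 0.0025 + 0.0081 = 0.3438
B_I = 1 / 0.3438 = 2.9087
Σp_IVᵢ² = 0.26² + 0.09² + 0.19² + 0.28² + 0.18² = 0.0676 + 0.0081 + 0.0361 + 0.0784 + 0.0324 = 0.2226
B_IV = 1 / 0.2226 = 4.4924
Σp_IIᵢ² = 0.34² + 0.39² + 0.02² + 0.17² + 0.08² = 0.1156 + 0.1521 + 0.0004 + 0.0289 + 0.0064 = 0.3034
B_II = 1 / 0.3034 = 3.2960
Σp_IIIᵢ² = 0.02² + 0.18² + 0.27² + 0.24² + 0.29² = 0.0004 + 0.0324 + 0.0729 + 0.0576 + 0.0841 = 0.2474
B_III = 1 / 0.2474 = 4.0420
Ranking by B (broadest → narrowest): morphospecies IV (4.49) > morphospecies III (4.04) > morphospecies II (3.30) > morphospecies I (2.91)

morphospecies IV > morphospecies III > morphospecies II > morphospecies I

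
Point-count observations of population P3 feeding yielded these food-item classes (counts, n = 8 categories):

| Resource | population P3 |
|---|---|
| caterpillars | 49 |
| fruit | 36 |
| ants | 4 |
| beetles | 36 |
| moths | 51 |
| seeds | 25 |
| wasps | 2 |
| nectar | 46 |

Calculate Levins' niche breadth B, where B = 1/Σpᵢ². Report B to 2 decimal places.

5.99

Proportions for population P3 (n=249): 49/249=0.1968, 36/249=0.1446, 4/249=0.0161, 36/249=0.1446, 51/249=0.2048, 25/249=0.1004, 2/249=0.0080, 46/249=0.1847
Σpᵢ² = 0.1968² + 0.1446² + 0.0161² + 0.1446² + 0.2048² + 0.1004² + 0.0080² + 0.1847² = 0.038730 + 0.020909 + 0.000259 + 0.020909 + 0.041943 + 0.010080 + 0.000064 + 0.034114 = 0.167008
B = 1 / 0.167008 = 5.9877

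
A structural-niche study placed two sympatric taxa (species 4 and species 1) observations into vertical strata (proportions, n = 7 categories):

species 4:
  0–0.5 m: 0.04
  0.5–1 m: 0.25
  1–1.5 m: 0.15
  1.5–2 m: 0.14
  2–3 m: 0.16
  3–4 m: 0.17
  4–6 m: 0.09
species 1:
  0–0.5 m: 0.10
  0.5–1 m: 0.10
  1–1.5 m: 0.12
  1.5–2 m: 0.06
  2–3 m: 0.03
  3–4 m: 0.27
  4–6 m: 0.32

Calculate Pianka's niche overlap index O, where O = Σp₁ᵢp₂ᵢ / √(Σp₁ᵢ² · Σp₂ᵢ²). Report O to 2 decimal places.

Σ p₁ᵢp₂ᵢ = 0.0040 + 0.0250 + 0.0180 + 0.0084 + 0.0048 + 0.0459 + 0.0288 = 0.1349
Σp_1ᵢ² = 0.04² + 0.25² + 0.15² + 0.14² + 0.16² + 0.17² + 0.09² = 0.0016 + 0.0625 + 0.0225 + 0.0196 + 0.0256 + 0.0289 + 0.0081 = 0.1688
Σp_2ᵢ² = 0.10² + 0.10² + 0.12² + 0.06² + 0.03² + 0.27² + 0.32² = 0.0100 + 0.0100 + 0.0144 + 0.0036 + 0.0009 + 0.0729 + 0.1024 = 0.2142
O = 0.1349 / √(0.1688 × 0.2142) = 0.1349 / 0.19015 = 0.7094

0.71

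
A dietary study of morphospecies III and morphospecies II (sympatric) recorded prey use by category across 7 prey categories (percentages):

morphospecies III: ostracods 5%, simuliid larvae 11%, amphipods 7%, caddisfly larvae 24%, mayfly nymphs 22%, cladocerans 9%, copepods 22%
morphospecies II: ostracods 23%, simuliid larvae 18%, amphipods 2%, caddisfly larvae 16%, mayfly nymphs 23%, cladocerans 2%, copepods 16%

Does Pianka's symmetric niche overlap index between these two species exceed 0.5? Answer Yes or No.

Yes

Convert percentages to proportions (divide by 100).
Σ p₁ᵢp₂ᵢ = 0.0115 + 0.0198 + 0.0014 + 0.0384 + 0.0506 + 0.0018 + 0.0352 = 0.1587
Σp_1ᵢ² = 0.05² + 0.11² + 0.07² + 0.24² + 0.22² + 0.09² + 0.22² = 0.0025 + 0.0121 + 0.0049 + 0.0576 + 0.0484 + 0.0081 + 0.0484 = 0.1820
Σp_2ᵢ² = 0.23² + 0.18² + 0.02² + 0.16² + 0.23² + 0.02² + 0.16² = 0.0529 + 0.0324 + 0.0004 + 0.0256 + 0.0529 + 0.0004 + 0.0256 = 0.1902
O = 0.1587 / √(0.1820 × 0.1902) = 0.1587 / 0.18605 = 0.8530
O = 0.8530 > 0.5 → Yes.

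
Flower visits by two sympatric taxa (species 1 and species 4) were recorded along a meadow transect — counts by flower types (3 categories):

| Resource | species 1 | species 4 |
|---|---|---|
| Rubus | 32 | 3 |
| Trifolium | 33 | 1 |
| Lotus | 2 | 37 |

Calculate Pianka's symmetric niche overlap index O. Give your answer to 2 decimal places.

0.12

Proportions for species 1 (n=67): 32/67=0.4776, 33/67=0.4925, 2/67=0.0299
Proportions for species 4 (n=41): 3/41=0.0732, 1/41=0.0244, 37/41=0.9024
Σ p₁ᵢp₂ᵢ = 0.034960 + 0.012017 + 0.026982 = 0.073959
Σp_1ᵢ² = 0.4776² + 0.4925² + 0.0299² = 0.228102 + 0.242556 + 0.000894 = 0.471552
Σp_2ᵢ² = 0.0732² + 0.0244² + 0.9024² = 0.005358 + 0.000595 + 0.814326 = 0.820279
O = 0.073959 / √(0.471552 × 0.820279) = 0.073959 / 0.6219359 = 0.1189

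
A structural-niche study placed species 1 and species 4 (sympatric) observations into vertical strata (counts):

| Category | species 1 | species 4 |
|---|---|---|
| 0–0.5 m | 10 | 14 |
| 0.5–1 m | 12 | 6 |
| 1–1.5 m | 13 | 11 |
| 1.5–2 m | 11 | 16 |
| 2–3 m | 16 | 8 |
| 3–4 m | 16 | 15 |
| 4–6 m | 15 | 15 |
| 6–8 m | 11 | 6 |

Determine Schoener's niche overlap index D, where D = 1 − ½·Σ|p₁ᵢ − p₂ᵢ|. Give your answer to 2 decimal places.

Proportions for species 1 (n=104): 10/104=0.0962, 12/104=0.1154, 13/104=0.1250, 11/104=0.1058, 16/104=0.1538, 16/104=0.1538, 15/104=0.1442, 11/104=0.1058
Proportions for species 4 (n=91): 14/91=0.1538, 6/91=0.0659, 11/91=0.1209, 16/91=0.1758, 8/91=0.0879, 15/91=0.1648, 15/91=0.1648, 6/91=0.0659
Σ|p₁ᵢ − p₂ᵢ| = 0.0576 + 0.0495 + 0.0041 + 0.0700 + 0.0659 + 0.0110 + 0.0206 + 0.0399 = 0.3186
D = 1 − ½ × 0.3186 = 1 − 0.15930 = 0.84070

0.84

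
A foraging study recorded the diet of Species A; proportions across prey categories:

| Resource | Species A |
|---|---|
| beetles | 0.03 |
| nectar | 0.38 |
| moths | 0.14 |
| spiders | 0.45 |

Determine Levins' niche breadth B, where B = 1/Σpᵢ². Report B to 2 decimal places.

2.72

Σpᵢ² = 0.03² + 0.38² + 0.14² + 0.45² = 0.0009 + 0.1444 + 0.0196 + 0.2025 = 0.3674
B = 1 / 0.3674 = 2.7218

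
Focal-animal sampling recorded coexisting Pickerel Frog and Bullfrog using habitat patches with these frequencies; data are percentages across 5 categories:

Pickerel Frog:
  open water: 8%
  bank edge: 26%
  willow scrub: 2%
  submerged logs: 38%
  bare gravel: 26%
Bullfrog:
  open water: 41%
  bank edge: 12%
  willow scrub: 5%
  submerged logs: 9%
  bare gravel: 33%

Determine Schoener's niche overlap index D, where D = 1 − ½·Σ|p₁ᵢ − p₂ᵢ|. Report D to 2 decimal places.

0.57

Convert percentages to proportions (divide by 100).
Σ|p₁ᵢ − p₂ᵢ| = 0.33 + 0.14 + 0.03 + 0.29 + 0.07 = 0.86
D = 1 − ½ × 0.86 = 1 − 0.430 = 0.5700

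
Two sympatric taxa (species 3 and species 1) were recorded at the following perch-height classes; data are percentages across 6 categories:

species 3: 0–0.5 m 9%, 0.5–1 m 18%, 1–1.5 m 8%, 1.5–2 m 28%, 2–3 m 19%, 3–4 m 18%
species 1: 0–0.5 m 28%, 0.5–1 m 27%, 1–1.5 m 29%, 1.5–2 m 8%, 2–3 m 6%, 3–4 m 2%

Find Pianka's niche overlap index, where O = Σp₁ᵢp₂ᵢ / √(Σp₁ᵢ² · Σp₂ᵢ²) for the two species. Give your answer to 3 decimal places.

Convert percentages to proportions (divide by 100).
Σ p₁ᵢp₂ᵢ = 0.0252 + 0.0486 + 0.0232 + 0.0224 + 0.0114 + 0.0036 = 0.1344
Σp_1ᵢ² = 0.09² + 0.18² + 0.08² + 0.28² + 0.19² + 0.18² = 0.0081 + 0.0324 + 0.0064 + 0.0784 + 0.0361 + 0.0324 = 0.1938
Σp_2ᵢ² = 0.28² + 0.27² + 0.29² + 0.08² + 0.06² + 0.02² = 0.0784 + 0.0729 + 0.0841 + 0.0064 + 0.0036 + 0.0004 = 0.2458
O = 0.1344 / √(0.1938 × 0.2458) = 0.1344 / 0.218257 = 0.61579

0.616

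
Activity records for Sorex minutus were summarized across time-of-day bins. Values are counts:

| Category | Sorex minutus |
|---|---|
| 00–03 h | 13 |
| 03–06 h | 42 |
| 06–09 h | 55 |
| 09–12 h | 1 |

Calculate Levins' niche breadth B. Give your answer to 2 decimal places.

Proportions for Sorex minutus (n=111): 13/111=0.1171, 42/111=0.3784, 55/111=0.4955, 1/111=0.0090
Σpᵢ² = 0.1171² + 0.3784² + 0.4955² + 0.0090² = 0.013712 + 0.143187 + 0.245520 + 0.000081 = 0.402500
B = 1 / 0.402500 = 2.4845

2.48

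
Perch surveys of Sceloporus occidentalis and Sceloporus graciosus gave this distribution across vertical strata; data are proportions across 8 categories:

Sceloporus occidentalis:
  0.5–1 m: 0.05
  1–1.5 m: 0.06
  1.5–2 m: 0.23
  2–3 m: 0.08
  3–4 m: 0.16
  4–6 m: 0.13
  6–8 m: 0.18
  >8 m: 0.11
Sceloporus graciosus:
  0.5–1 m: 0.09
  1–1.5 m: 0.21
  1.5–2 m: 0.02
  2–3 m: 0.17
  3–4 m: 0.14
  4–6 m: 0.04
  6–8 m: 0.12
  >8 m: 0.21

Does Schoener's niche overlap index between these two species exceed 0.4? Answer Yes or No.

Σ|p₁ᵢ − p₂ᵢ| = 0.04 + 0.15 + 0.21 + 0.09 + 0.02 + 0.09 + 0.06 + 0.10 = 0.76
D = 1 − ½ × 0.76 = 1 − 0.380 = 0.6200
D = 0.6200 > 0.4 → Yes.

Yes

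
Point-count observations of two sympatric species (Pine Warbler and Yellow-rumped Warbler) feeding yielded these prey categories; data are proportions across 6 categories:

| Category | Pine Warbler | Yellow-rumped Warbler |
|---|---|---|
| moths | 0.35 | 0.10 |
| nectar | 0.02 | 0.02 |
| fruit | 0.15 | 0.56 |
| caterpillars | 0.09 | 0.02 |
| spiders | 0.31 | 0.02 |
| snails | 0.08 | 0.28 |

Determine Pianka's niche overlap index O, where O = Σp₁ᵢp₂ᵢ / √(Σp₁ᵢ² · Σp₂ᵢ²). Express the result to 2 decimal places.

0.47

Σ p₁ᵢp₂ᵢ = 0.0350 + 0.0004 + 0.0840 + 0.0018 + 0.0062 + 0.0224 = 0.1498
Σp_1ᵢ² = 0.35² + 0.02² + 0.15² + 0.09² + 0.31² + 0.08² = 0.1225 + 0.0004 + 0.0225 + 0.0081 + 0.0961 + 0.0064 = 0.2560
Σp_2ᵢ² = 0.10² + 0.02² + 0.56² + 0.02² + 0.02² + 0.28² = 0.0100 + 0.0004 + 0.3136 + 0.0004 + 0.0004 + 0.0784 = 0.4032
O = 0.1498 / √(0.2560 × 0.4032) = 0.1498 / 0.32128 = 0.4663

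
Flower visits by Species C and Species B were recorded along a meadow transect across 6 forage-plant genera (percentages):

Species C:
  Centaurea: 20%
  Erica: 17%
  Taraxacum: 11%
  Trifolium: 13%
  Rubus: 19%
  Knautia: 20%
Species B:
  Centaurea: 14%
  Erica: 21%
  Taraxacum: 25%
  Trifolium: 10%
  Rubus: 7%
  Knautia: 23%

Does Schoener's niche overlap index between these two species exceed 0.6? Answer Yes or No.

Yes

Convert percentages to proportions (divide by 100).
Σ|p₁ᵢ − p₂ᵢ| = 0.06 + 0.04 + 0.14 + 0.03 + 0.12 + 0.03 = 0.42
D = 1 − ½ × 0.42 = 1 − 0.210 = 0.7900
D = 0.7900 > 0.6 → Yes.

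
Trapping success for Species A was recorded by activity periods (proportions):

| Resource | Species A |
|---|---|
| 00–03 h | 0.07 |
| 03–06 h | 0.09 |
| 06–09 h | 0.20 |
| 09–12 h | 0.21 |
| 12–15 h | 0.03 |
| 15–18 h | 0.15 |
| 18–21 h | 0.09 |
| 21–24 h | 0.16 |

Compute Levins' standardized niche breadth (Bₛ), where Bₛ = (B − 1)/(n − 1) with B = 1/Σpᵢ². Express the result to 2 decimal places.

0.78

Σpᵢ² = 0.07² + 0.09² + 0.20² + 0.21² + 0.03² + 0.15² + 0.09² + 0.16² = 0.0049 + 0.0081 + 0.0400 + 0.0441 + 0.0009 + 0.0225 + 0.0081 + 0.0256 = 0.1542
B = 1 / 0.1542 = 6.4851
Bₛ = (B − 1)/(n − 1) = (6.4851 − 1)/(8 − 1) = 5.4851/7 = 0.7836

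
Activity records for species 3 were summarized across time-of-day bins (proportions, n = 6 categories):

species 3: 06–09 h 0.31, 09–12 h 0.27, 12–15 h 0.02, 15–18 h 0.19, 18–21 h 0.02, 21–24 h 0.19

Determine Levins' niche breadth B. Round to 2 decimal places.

4.13

Σpᵢ² = 0.31² + 0.27² + 0.02² + 0.19² + 0.02² + 0.19² = 0.0961 + 0.0729 + 0.0004 + 0.0361 + 0.0004 + 0.0361 = 0.2420
B = 1 / 0.2420 = 4.1322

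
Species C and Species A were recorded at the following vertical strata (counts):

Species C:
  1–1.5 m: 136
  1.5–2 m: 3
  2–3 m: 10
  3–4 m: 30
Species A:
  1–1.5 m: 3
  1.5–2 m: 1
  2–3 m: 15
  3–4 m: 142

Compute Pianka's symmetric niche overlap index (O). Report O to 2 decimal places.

0.24

Proportions for Species C (n=179): 136/179=0.7598, 3/179=0.0168, 10/179=0.0559, 30/179=0.1676
Proportions for Species A (n=161): 3/161=0.0186, 1/161=0.0062, 15/161=0.0932, 142/161=0.8820
Σ p₁ᵢp₂ᵢ = 0.014132 + 0.000104 + 0.005210 + 0.147823 = 0.167269
Σp_1ᵢ² = 0.7598² + 0.0168² + 0.0559² + 0.1676² = 0.577296 + 0.000282 + 0.003125 + 0.028090 = 0.608793
Σp_2ᵢ² = 0.0186² + 0.0062² + 0.0932² + 0.8820² = 0.000346 + 0.000038 + 0.008686 + 0.777924 = 0.786994
O = 0.167269 / √(0.608793 × 0.786994) = 0.167269 / 0.6921824 = 0.2417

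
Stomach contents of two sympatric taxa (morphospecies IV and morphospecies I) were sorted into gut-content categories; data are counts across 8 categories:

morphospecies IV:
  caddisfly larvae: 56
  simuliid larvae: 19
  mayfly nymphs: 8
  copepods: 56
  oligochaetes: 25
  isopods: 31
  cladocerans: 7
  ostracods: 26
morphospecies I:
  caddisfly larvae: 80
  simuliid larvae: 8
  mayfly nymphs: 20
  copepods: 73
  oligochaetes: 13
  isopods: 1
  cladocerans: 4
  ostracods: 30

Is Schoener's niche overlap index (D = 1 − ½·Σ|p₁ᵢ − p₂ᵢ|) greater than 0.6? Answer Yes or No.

Proportions for morphospecies IV (n=228): 56/228=0.2456, 19/228=0.0833, 8/228=0.0351, 56/228=0.2456, 25/228=0.1096, 31/228=0.1360, 7/228=0.0307, 26/228=0.1140
Proportions for morphospecies I (n=229): 80/229=0.3493, 8/229=0.0349, 20/229=0.0873, 73/229=0.3188, 13/229=0.0568, 1/229=0.0044, 4/229=0.0175, 30/229=0.1310
Σ|p₁ᵢ − p₂ᵢ| = 0.1037 + 0.0484 + 0.0522 + 0.0732 + 0.0528 + 0.1316 + 0.0132 + 0.0170 = 0.4921
D = 1 − ½ × 0.4921 = 1 − 0.24605 = 0.75395
D = 0.75395 > 0.6 → Yes.

Yes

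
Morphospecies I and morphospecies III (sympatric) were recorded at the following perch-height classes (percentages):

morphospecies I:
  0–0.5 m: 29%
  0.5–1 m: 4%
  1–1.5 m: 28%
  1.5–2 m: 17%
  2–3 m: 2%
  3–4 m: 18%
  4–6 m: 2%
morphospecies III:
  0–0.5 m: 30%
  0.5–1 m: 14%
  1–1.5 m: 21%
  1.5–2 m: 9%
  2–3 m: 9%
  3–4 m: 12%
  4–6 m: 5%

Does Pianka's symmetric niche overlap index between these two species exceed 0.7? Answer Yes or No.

Convert percentages to proportions (divide by 100).
Σ p₁ᵢp₂ᵢ = 0.0870 + 0.0056 + 0.0588 + 0.0153 + 0.0018 + 0.0216 + 0.0010 = 0.1911
Σp_1ᵢ² = 0.29² + 0.04² + 0.28² + 0.17² + 0.02² + 0.18² + 0.02² = 0.0841 + 0.0016 + 0.0784 + 0.0289 + 0.0004 + 0.0324 + 0.0004 = 0.2262
Σp_2ᵢ² = 0.30² + 0.14² + 0.21² + 0.09² + 0.09² + 0.12² + 0.05² = 0.0900 + 0.0196 + 0.0441 + 0.0081 + 0.0081 + 0.0144 + 0.0025 = 0.1868
O = 0.1911 / √(0.2262 × 0.1868) = 0.1911 / 0.20556 = 0.9297
O = 0.9297 > 0.7 → Yes.

Yes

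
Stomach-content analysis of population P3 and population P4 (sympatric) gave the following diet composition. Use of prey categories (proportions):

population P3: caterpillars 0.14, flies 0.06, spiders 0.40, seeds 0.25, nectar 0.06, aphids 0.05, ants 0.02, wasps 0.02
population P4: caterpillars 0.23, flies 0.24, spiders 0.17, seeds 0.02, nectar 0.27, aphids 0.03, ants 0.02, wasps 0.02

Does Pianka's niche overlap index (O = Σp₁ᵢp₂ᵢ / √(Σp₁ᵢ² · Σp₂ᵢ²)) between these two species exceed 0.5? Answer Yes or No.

Yes

Σ p₁ᵢp₂ᵢ = 0.0322 + 0.0144 + 0.0680 + 0.0050 + 0.0162 + 0.0015 + 0.0004 + 0.0004 = 0.1381
Σp_1ᵢ² = 0.14² + 0.06² + 0.40² + 0.25² + 0.06² + 0.05² + 0.02² + 0.02² = 0.0196 + 0.0036 + 0.1600 + 0.0625 + 0.0036 + 0.0025 + 0.0004 + 0.0004 = 0.2526
Σp_2ᵢ² = 0.23² + 0.24² + 0.17² + 0.02² + 0.27² + 0.03² + 0.02² + 0.02² = 0.0529 + 0.0576 + 0.0289 + 0.0004 + 0.0729 + 0.0009 + 0.0004 + 0.0004 = 0.2144
O = 0.1381 / √(0.2526 × 0.2144) = 0.1381 / 0.23272 = 0.5934
O = 0.5934 > 0.5 → Yes.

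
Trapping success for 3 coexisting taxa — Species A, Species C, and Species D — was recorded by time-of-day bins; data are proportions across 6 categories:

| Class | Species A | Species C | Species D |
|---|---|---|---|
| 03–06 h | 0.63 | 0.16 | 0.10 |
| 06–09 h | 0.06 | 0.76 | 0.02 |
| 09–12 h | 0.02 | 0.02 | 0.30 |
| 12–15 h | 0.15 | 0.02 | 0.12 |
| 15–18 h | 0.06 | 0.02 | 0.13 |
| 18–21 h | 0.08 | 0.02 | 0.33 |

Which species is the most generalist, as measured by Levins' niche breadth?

Σp_Aᵢ² = 0.63² + 0.06² + 0.02² + 0.15² + 0.06² + 0.08² = 0.3969 + 0.0036 + 0.0004 + 0.0225 + 0.0036 + 0.0064 = 0.4334
B_A = 1 / 0.4334 = 2.3073
Σp_Cᵢ² = 0.16² + 0.76² + 0.02² + 0.02² + 0.02² + 0.02² = 0.0256 + 0.5776 + 0.0004 + 0.0004 + 0.0004 + 0.0004 = 0.6048
B_C = 1 / 0.6048 = 1.6534
Σp_Dᵢ² = 0.10² + 0.02² + 0.30² + 0.12² + 0.13² + 0.33² = 0.0100 + 0.0004 + 0.0900 + 0.0144 + 0.0169 + 0.1089 = 0.2406
B_D = 1 / 0.2406 = 4.1563
Highest B → broadest niche (most generalist): Species D (B = 4.16).

Species D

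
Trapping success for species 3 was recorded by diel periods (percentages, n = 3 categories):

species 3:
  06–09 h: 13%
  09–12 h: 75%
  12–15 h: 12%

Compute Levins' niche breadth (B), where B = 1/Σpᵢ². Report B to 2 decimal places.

1.68

Convert percentages to proportions (divide by 100).
Σpᵢ² = 0.13² + 0.75² + 0.12² = 0.0169 + 0.5625 + 0.0144 = 0.5938
B = 1 / 0.5938 = 1.6841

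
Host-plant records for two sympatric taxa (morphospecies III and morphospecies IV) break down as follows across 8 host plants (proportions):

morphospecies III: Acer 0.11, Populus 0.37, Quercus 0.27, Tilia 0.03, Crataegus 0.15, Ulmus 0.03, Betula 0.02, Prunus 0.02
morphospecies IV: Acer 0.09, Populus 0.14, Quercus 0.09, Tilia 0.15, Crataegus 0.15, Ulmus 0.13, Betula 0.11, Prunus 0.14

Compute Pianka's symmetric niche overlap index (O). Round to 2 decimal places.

0.68

Σ p₁ᵢp₂ᵢ = 0.0099 + 0.0518 + 0.0243 + 0.0045 + 0.0225 + 0.0039 + 0.0022 + 0.0028 = 0.1219
Σp_1ᵢ² = 0.11² + 0.37² + 0.27² + 0.03² + 0.15² + 0.03² + 0.02² + 0.02² = 0.0121 + 0.1369 + 0.0729 + 0.0009 + 0.0225 + 0.0009 + 0.0004 + 0.0004 = 0.2470
Σp_2ᵢ² = 0.09² + 0.14² + 0.09² + 0.15² + 0.15² + 0.13² + 0.11² + 0.14² = 0.0081 + 0.0196 + 0.0081 + 0.0225 + 0.0225 + 0.0169 + 0.0121 + 0.0196 = 0.1294
O = 0.1219 / √(0.2470 × 0.1294) = 0.1219 / 0.17878 = 0.6818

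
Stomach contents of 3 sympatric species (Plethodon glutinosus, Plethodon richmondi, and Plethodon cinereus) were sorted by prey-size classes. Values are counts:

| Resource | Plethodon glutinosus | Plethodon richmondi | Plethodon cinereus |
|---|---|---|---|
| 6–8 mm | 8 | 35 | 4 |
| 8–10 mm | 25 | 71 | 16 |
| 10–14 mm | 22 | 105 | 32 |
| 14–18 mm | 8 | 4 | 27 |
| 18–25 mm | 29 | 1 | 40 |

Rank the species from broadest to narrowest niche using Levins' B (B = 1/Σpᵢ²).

Plethodon glutinosus > Plethodon cinereus > Plethodon richmondi

Proportions for Plethodon glutinosus (n=92): 8/92=0.0870, 25/92=0.2717, 22/92=0.2391, 8/92=0.0870, 29/92=0.3152
Proportions for Plethodon richmondi (n=216): 35/216=0.1620, 71/216=0.3287, 105/216=0.4861, 4/216=0.0185, 1/216=0.0046
Proportions for Plethodon cinereus (n=119): 4/119=0.0336, 16/119=0.1345, 32/119=0.2689, 27/119=0.2269, 40/119=0.3361
Σp_glutᵢ² = 0.0870² + 0.2717² + 0.2391² + 0.0870² + 0.3152² = 0.007569 + 0.073821 + 0.057169 + 0.007569 + 0.099351 = 0.245479
B_glut = 1 / 0.245479 = 4.0737
Σp_richᵢ² = 0.1620² + 0.3287² + 0.4861² + 0.0185² + 0.0046² = 0.026244 + 0.108044 + 0.236293 + 0.000342 + 0.000021 = 0.370944
B_rich = 1 / 0.370944 = 2.6958
Σp_cineᵢ² = 0.0336² + 0.1345² + 0.2689² + 0.2269² + 0.3361² = 0.001129 + 0.018090 + 0.072307 + 0.051484 + 0.112963 = 0.255973
B_cine = 1 / 0.255973 = 3.9067
Ranking by B (broadest → narrowest): Plethodon glutinosus (4.07) > Plethodon cinereus (3.91) > Plethodon richmondi (2.70)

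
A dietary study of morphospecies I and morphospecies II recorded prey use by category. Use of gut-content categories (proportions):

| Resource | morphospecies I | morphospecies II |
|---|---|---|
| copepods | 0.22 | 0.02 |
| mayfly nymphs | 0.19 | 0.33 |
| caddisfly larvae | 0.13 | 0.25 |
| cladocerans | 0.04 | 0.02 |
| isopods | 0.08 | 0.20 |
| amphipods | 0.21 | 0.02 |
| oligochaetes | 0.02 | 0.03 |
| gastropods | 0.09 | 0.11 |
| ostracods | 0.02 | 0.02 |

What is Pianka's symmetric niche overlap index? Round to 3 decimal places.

Σ p₁ᵢp₂ᵢ = 0.0044 + 0.0627 + 0.0325 + 0.0008 + 0.0160 + 0.0042 + 0.0006 + 0.0099 + 0.0004 = 0.1315
Σp_1ᵢ² = 0.22² + 0.19² + 0.13² + 0.04² + 0.08² + 0.21² + 0.02² + 0.09² + 0.02² = 0.0484 + 0.0361 + 0.0169 + 0.0016 + 0.0064 + 0.0441 + 0.0004 + 0.0081 + 0.0004 = 0.1624
Σp_2ᵢ² = 0.02² + 0.33² + 0.25² + 0.02² + 0.20² + 0.02² + 0.03² + 0.11² + 0.02² = 0.0004 + 0.1089 + 0.0625 + 0.0004 + 0.0400 + 0.0004 + 0.0009 + 0.0121 + 0.0004 = 0.2260
O = 0.1315 / √(0.1624 × 0.2260) = 0.1315 / 0.191579 = 0.68640

0.686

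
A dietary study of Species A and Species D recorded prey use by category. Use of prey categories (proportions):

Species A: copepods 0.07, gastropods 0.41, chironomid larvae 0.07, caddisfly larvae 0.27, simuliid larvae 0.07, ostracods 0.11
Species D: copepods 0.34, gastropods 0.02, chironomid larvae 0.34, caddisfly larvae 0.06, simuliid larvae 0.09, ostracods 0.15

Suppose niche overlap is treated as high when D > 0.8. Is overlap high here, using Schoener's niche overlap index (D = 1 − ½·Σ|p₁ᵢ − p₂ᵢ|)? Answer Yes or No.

No

Σ|p₁ᵢ − p₂ᵢ| = 0.27 + 0.39 + 0.27 + 0.21 + 0.02 + 0.04 = 1.20
D = 1 − ½ × 1.20 = 1 − 0.600 = 0.4000
D = 0.4000 < 0.8 → No.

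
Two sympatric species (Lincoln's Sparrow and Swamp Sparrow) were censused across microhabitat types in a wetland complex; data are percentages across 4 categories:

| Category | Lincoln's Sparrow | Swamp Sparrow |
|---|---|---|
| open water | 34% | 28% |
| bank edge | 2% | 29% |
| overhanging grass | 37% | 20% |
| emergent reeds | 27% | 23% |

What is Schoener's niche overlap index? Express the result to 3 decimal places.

Convert percentages to proportions (divide by 100).
Σ|p₁ᵢ − p₂ᵢ| = 0.06 + 0.27 + 0.17 + 0.04 = 0.54
D = 1 − ½ × 0.54 = 1 − 0.270 = 0.73000

0.730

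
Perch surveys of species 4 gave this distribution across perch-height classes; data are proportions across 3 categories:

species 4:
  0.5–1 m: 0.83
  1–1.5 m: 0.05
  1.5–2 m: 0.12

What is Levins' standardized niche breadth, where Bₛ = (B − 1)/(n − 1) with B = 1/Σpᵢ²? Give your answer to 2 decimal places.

Σpᵢ² = 0.83² + 0.05² + 0.12² = 0.6889 + 0.0025 + 0.0144 = 0.7058
B = 1 / 0.7058 = 1.4168
Bₛ = (B − 1)/(n − 1) = (1.4168 − 1)/(3 − 1) = 0.4168/2 = 0.2084

0.21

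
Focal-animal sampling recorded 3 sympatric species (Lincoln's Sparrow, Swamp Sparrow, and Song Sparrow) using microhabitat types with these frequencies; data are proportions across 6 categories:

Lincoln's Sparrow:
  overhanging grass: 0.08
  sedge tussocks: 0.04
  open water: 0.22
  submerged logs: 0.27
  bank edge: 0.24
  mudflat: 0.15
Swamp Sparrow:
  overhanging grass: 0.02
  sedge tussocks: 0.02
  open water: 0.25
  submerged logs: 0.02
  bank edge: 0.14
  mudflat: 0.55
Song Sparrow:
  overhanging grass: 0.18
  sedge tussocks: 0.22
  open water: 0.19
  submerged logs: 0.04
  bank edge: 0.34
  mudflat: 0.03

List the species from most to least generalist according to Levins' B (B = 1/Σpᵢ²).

Lincoln's Sparrow > Song Sparrow > Swamp Sparrow

Σp_Lincᵢ² = 0.08² + 0.04² + 0.22² + 0.27² + 0.24² + 0.15² = 0.0064 + 0.0016 + 0.0484 + 0.0729 + 0.0576 + 0.0225 = 0.2094
B_Linc = 1 / 0.2094 = 4.7755
Σp_Swamᵢ² = 0.02² + 0.02² + 0.25² + 0.02² + 0.14² + 0.55² = 0.0004 + 0.0004 + 0.0625 + 0.0004 + 0.0196 + 0.3025 = 0.3858
B_Swam = 1 / 0.3858 = 2.5920
Σp_Songᵢ² = 0.18² + 0.22² + 0.19² + 0.04² + 0.34² + 0.03² = 0.0324 + 0.0484 + 0.0361 + 0.0016 + 0.1156 + 0.0009 = 0.2350
B_Song = 1 / 0.2350 = 4.2553
Ranking by B (broadest → narrowest): Lincoln's Sparrow (4.78) > Song Sparrow (4.26) > Swamp Sparrow (2.59)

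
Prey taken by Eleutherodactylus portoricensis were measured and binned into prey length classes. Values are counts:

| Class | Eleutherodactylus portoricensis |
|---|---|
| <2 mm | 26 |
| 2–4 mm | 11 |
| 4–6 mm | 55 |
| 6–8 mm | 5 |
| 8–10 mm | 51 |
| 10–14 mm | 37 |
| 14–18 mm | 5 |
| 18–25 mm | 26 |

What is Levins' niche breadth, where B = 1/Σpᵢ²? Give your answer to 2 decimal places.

Proportions for Eleutherodactylus portoricensis (n=216): 26/216=0.1204, 11/216=0.0509, 55/216=0.2546, 5/216=0.0231, 51/216=0.2361, 37/216=0.1713, 5/216=0.0231, 26/216=0.1204
Σpᵢ² = 0.1204² + 0.0509² + 0.2546² + 0.0231² + 0.2361² + 0.1713² + 0.0231² + 0.1204² = 0.014496 + 0.002591 + 0.064821 + 0.000534 + 0.055743 + 0.029344 + 0.000534 + 0.014496 = 0.182559
B = 1 / 0.182559 = 5.4777

5.48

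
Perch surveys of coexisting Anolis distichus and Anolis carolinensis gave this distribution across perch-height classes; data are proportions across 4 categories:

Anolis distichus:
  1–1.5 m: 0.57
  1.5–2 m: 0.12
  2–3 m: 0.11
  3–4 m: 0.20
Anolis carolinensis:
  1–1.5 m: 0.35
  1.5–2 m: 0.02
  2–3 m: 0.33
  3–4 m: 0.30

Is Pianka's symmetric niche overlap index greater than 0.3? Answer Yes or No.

Yes

Σ p₁ᵢp₂ᵢ = 0.1995 + 0.0024 + 0.0363 + 0.0600 = 0.2982
Σp_1ᵢ² = 0.57² + 0.12² + 0.11² + 0.20² = 0.3249 + 0.0144 + 0.0121 + 0.0400 = 0.3914
Σp_2ᵢ² = 0.35² + 0.02² + 0.33² + 0.30² = 0.1225 + 0.0004 + 0.1089 + 0.0900 = 0.3218
O = 0.2982 / √(0.3914 × 0.3218) = 0.2982 / 0.35490 = 0.8402
O = 0.8402 > 0.3 → Yes.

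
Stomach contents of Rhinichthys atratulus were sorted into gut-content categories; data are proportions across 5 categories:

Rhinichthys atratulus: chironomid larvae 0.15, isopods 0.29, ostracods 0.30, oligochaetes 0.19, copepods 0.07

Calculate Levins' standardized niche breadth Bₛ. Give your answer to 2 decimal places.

0.80

Σpᵢ² = 0.15² + 0.29² + 0.30² + 0.19² + 0.07² = 0.0225 + 0.0841 + 0.0900 + 0.0361 + 0.0049 = 0.2376
B = 1 / 0.2376 = 4.2088
Bₛ = (B − 1)/(n − 1) = (4.2088 − 1)/(5 − 1) = 3.2088/4 = 0.8022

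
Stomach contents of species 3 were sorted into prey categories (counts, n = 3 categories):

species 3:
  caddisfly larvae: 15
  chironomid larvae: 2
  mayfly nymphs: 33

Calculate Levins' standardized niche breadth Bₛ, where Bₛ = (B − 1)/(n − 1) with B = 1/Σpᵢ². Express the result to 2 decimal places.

Proportions for species 3 (n=50): 15/50=0.3000, 2/50=0.0400, 33/50=0.6600
Σpᵢ² = 0.3000² + 0.0400² + 0.6600² = 0.090000 + 0.001600 + 0.435600 = 0.527200
B = 1 / 0.527200 = 1.8968
Bₛ = (B − 1)/(n − 1) = (1.8968 − 1)/(3 − 1) = 0.8968/2 = 0.4484

0.45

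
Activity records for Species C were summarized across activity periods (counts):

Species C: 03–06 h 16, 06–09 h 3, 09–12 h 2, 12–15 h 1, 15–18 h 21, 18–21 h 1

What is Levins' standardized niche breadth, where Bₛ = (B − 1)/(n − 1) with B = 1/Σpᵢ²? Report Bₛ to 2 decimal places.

0.34

Proportions for Species C (n=44): 16/44=0.3636, 3/44=0.0682, 2/44=0.0455, 1/44=0.0227, 21/44=0.4773, 1/44=0.0227
Σpᵢ² = 0.3636² + 0.0682² + 0.0455² + 0.0227² + 0.4773² + 0.0227² = 0.132205 + 0.004651 + 0.002070 + 0.000515 + 0.227815 + 0.000515 = 0.367771
B = 1 / 0.367771 = 2.7191
Bₛ = (B − 1)/(n − 1) = (2.7191 − 1)/(6 − 1) = 1.7191/5 = 0.3438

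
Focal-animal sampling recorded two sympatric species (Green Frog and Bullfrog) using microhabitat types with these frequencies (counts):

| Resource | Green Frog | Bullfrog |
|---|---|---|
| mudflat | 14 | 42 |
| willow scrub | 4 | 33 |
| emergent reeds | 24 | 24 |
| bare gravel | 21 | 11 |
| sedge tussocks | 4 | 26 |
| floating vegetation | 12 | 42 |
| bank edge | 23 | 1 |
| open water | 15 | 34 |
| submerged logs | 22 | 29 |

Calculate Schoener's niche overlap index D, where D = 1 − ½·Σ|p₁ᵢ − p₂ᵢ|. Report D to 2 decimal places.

Proportions for Green Frog (n=139): 14/139=0.1007, 4/139=0.0288, 24/139=0.1727, 21/139=0.1511, 4/139=0.0288, 12/139=0.0863, 23/139=0.1655, 15/139=0.1079, 22/139=0.1583
Proportions for Bullfrog (n=242): 42/242=0.1736, 33/242=0.1364, 24/242=0.0992, 11/242=0.0455, 26/242=0.1074, 42/242=0.1736, 1/242=0.0041, 34/242=0.1405, 29/242=0.1198
Σ|p₁ᵢ − p₂ᵢ| = 0.0729 + 0.1076 + 0.0735 + 0.1056 + 0.0786 + 0.0873 + 0.1614 + 0.0326 + 0.0385 = 0.7580
D = 1 − ½ × 0.7580 = 1 − 0.37900 = 0.62100

0.62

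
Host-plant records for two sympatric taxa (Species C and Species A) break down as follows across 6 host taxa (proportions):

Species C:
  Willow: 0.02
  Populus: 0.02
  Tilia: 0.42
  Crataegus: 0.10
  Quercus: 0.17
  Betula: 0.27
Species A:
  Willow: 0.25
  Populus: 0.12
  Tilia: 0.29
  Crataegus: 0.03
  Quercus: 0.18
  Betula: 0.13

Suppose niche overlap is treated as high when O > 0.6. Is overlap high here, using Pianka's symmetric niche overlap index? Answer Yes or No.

Yes

Σ p₁ᵢp₂ᵢ = 0.0050 + 0.0024 + 0.1218 + 0.0030 + 0.0306 + 0.0351 = 0.1979
Σp_1ᵢ² = 0.02² + 0.02² + 0.42² + 0.10² + 0.17² + 0.27² = 0.0004 + 0.0004 + 0.1764 + 0.0100 + 0.0289 + 0.0729 = 0.2890
Σp_2ᵢ² = 0.25² + 0.12² + 0.29² + 0.03² + 0.18² + 0.13² = 0.0625 + 0.0144 + 0.0841 + 0.0009 + 0.0324 + 0.0169 = 0.2112
O = 0.1979 / √(0.2890 × 0.2112) = 0.1979 / 0.24706 = 0.8010
O = 0.8010 > 0.6 → Yes.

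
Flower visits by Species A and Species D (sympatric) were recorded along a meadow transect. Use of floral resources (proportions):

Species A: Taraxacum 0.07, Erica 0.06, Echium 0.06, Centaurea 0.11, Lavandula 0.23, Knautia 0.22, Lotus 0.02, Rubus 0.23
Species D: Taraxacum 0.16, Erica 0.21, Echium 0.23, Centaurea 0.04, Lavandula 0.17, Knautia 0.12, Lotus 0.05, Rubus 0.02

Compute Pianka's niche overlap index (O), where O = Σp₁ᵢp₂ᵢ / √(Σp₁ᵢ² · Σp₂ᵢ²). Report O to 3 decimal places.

Σ p₁ᵢp₂ᵢ = 0.0112 + 0.0126 + 0.0138 + 0.0044 + 0.0391 + 0.0264 + 0.0010 + 0.0046 = 0.1131
Σp_1ᵢ² = 0.07² + 0.06² + 0.06² + 0.11² + 0.23² + 0.22² + 0.02² + 0.23² = 0.0049 + 0.0036 + 0.0036 + 0.0121 + 0.0529 + 0.0484 + 0.0004 + 0.0529 = 0.1788
Σp_2ᵢ² = 0.16² + 0.21² + 0.23² + 0.04² + 0.17² + 0.12² + 0.05² + 0.02² = 0.0256 + 0.0441 + 0.0529 + 0.0016 + 0.0289 + 0.0144 + 0.0025 + 0.0004 = 0.1704
O = 0.1131 / √(0.1788 × 0.1704) = 0.1131 / 0.174549 = 0.64796

0.648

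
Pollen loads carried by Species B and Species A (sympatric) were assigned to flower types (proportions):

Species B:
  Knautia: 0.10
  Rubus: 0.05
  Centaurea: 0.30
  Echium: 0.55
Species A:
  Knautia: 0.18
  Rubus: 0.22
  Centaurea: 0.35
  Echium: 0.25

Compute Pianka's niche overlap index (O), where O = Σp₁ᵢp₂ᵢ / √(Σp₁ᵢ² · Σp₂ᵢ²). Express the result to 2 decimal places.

0.83

Σ p₁ᵢp₂ᵢ = 0.0180 + 0.0110 + 0.1050 + 0.1375 = 0.2715
Σp_1ᵢ² = 0.10² + 0.05² + 0.30² + 0.55² = 0.0100 + 0.0025 + 0.0900 + 0.3025 = 0.4050
Σp_2ᵢ² = 0.18² + 0.22² + 0.35² + 0.25² = 0.0324 + 0.0484 + 0.1225 + 0.0625 = 0.2658
O = 0.2715 / √(0.4050 × 0.2658) = 0.2715 / 0.32810 = 0.8275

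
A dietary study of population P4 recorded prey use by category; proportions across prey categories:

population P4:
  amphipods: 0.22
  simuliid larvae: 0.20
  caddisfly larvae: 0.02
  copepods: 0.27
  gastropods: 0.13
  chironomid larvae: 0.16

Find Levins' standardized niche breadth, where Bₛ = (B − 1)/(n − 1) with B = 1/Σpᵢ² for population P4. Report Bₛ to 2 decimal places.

Σpᵢ² = 0.22² + 0.20² + 0.02² + 0.27² + 0.13² + 0.16² = 0.0484 + 0.0400 + 0.0004 + 0.0729 + 0.0169 + 0.0256 = 0.2042
B = 1 / 0.2042 = 4.8972
Bₛ = (B − 1)/(n − 1) = (4.8972 − 1)/(6 − 1) = 3.8972/5 = 0.7794

0.78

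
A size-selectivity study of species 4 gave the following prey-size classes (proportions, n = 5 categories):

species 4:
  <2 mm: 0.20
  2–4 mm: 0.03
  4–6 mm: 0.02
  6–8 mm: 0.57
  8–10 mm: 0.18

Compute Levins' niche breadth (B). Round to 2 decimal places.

2.51

Σpᵢ² = 0.20² + 0.03² + 0.02² + 0.57² + 0.18² = 0.0400 + 0.0009 + 0.0004 + 0.3249 + 0.0324 = 0.3986
B = 1 / 0.3986 = 2.5088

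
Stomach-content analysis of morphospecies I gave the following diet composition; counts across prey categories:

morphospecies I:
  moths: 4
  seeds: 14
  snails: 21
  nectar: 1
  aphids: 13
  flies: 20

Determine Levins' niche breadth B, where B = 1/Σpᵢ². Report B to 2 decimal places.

4.36

Proportions for morphospecies I (n=73): 4/73=0.0548, 14/73=0.1918, 21/73=0.2877, 1/73=0.0137, 13/73=0.1781, 20/73=0.2740
Σpᵢ² = 0.0548² + 0.1918² + 0.2877² + 0.0137² + 0.1781² + 0.2740² = 0.003003 + 0.036787 + 0.082771 + 0.000188 + 0.031720 + 0.075076 = 0.229545
B = 1 / 0.229545 = 4.3564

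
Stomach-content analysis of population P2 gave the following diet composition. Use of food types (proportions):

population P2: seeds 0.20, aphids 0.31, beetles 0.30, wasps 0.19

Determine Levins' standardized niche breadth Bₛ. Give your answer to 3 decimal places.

Σpᵢ² = 0.20² + 0.31² + 0.30² + 0.19² = 0.0400 + 0.0961 + 0.0900 + 0.0361 = 0.2622
B = 1 / 0.2622 = 3.81388
Bₛ = (B − 1)/(n − 1) = (3.81388 − 1)/(4 − 1) = 2.81388/3 = 0.93796

0.938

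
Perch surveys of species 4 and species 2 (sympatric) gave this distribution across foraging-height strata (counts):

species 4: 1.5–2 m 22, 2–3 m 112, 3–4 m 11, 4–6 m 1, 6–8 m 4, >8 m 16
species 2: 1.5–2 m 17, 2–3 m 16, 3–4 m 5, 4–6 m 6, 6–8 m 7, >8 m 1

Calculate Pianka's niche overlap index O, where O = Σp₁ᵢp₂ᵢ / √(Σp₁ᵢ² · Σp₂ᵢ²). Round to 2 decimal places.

Proportions for species 4 (n=166): 22/166=0.1325, 112/166=0.6747, 11/166=0.0663, 1/166=0.0060, 4/166=0.0241, 16/166=0.0964
Proportions for species 2 (n=52): 17/52=0.3269, 16/52=0.3077, 5/52=0.0962, 6/52=0.1154, 7/52=0.1346, 1/52=0.0192
Σ p₁ᵢp₂ᵢ = 0.043314 + 0.207605 + 0.006378 + 0.000692 + 0.003244 + 0.001851 = 0.263084
Σp_1ᵢ² = 0.1325² + 0.6747² + 0.0663² + 0.0060² + 0.0241² + 0.0964² = 0.017556 + 0.455220 + 0.004396 + 0.000036 + 0.000581 + 0.009293 = 0.487082
Σp_2ᵢ² = 0.3269² + 0.3077² + 0.0962² + 0.1154² + 0.1346² + 0.0192² = 0.106864 + 0.094679 + 0.009254 + 0.013317 + 0.018117 + 0.000369 = 0.242600
O = 0.263084 / √(0.487082 × 0.242600) = 0.263084 / 0.3437530 = 0.7653

0.77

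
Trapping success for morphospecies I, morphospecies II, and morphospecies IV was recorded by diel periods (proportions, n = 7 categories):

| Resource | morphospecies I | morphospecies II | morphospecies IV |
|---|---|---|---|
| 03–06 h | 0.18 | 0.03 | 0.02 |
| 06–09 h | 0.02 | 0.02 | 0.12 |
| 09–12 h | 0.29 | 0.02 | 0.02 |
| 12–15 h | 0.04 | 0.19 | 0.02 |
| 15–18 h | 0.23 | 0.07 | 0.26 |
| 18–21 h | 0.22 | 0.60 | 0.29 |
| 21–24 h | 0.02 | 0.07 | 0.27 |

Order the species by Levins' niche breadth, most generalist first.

morphospecies I > morphospecies IV > morphospecies II

Σp_Iᵢ² = 0.18² + 0.02² + 0.29² + 0.04² + 0.23² + 0.22² + 0.02² = 0.0324 + 0.0004 + 0.0841 + 0.0016 + 0.0529 + 0.0484 + 0.0004 = 0.2202
B_I = 1 / 0.2202 = 4.5413
Σp_IIᵢ² = 0.03² + 0.02² + 0.02² + 0.19² + 0.07² + 0.60² + 0.07² = 0.0009 + 0.0004 + 0.0004 + 0.0361 + 0.0049 + 0.3600 + 0.0049 = 0.4076
B_II = 1 / 0.4076 = 2.4534
Σp_IVᵢ² = 0.02² + 0.12² + 0.02² + 0.02² + 0.26² + 0.29² + 0.27² = 0.0004 + 0.0144 + 0.0004 + 0.0004 + 0.0676 + 0.0841 + 0.0729 = 0.2402
B_IV = 1 / 0.2402 = 4.1632
Ranking by B (broadest → narrowest): morphospecies I (4.54) > morphospecies IV (4.16) > morphospecies II (2.45)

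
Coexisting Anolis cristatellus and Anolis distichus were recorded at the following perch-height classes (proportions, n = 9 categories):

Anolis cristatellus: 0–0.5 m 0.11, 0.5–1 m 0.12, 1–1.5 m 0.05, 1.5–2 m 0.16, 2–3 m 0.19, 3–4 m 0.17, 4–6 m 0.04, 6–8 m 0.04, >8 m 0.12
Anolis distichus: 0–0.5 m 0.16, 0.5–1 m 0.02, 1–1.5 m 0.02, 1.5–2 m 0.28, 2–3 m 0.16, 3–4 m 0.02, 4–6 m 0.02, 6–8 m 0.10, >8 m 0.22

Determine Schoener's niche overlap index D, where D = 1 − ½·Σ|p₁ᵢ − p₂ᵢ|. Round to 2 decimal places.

0.67

Σ|p₁ᵢ − p₂ᵢ| = 0.05 + 0.10 + 0.03 + 0.12 + 0.03 + 0.15 + 0.02 + 0.06 + 0.10 = 0.66
D = 1 − ½ × 0.66 = 1 − 0.330 = 0.6700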